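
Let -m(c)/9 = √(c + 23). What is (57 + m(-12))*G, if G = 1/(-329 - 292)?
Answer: -19/207 + √11/69 ≈ -0.043720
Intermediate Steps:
m(c) = -9*√(23 + c) (m(c) = -9*√(c + 23) = -9*√(23 + c))
G = -1/621 (G = 1/(-621) = -1/621 ≈ -0.0016103)
(57 + m(-12))*G = (57 - 9*√(23 - 12))*(-1/621) = (57 - 9*√11)*(-1/621) = -19/207 + √11/69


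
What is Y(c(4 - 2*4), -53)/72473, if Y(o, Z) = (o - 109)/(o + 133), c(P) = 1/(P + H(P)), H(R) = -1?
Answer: -273/24061036 ≈ -1.1346e-5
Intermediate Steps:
c(P) = 1/(-1 + P) (c(P) = 1/(P - 1) = 1/(-1 + P))
Y(o, Z) = (-109 + o)/(133 + o)
Y(c(4 - 2*4), -53)/72473 = ((-109 + 1/(-1 + (4 - 2*4)))/(133 + 1/(-1 + (4 - 2*4))))/72473 = ((-109 + 1/(-1 + (4 - 8)))/(133 + 1/(-1 + (4 - 8))))*(1/72473) = ((-109 + 1/(-1 - 4))/(133 + 1/(-1 - 4)))*(1/72473) = ((-109 + 1/(-5))/(133 + 1/(-5)))*(1/72473) = ((-109 - ⅕)/(133 - ⅕))*(1/72473) = (-546/5/(664/5))*(1/72473) = ((5/664)*(-546/5))*(1/72473) = -273/332*1/72473 = -273/24061036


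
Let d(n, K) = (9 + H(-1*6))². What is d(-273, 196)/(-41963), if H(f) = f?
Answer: -9/41963 ≈ -0.00021447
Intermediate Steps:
d(n, K) = 9 (d(n, K) = (9 - 1*6)² = (9 - 6)² = 3² = 9)
d(-273, 196)/(-41963) = 9/(-41963) = 9*(-1/41963) = -9/41963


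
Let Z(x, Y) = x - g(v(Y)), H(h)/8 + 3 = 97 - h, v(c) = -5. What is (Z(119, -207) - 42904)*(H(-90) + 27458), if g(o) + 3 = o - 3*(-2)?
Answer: -1237712190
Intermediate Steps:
g(o) = 3 + o (g(o) = -3 + (o - 3*(-2)) = -3 + (o + 6) = -3 + (6 + o) = 3 + o)
H(h) = 752 - 8*h (H(h) = -24 + 8*(97 - h) = -24 + (776 - 8*h) = 752 - 8*h)
Z(x, Y) = 2 + x (Z(x, Y) = x - (3 - 5) = x - 1*(-2) = x + 2 = 2 + x)
(Z(119, -207) - 42904)*(H(-90) + 27458) = ((2 + 119) - 42904)*((752 - 8*(-90)) + 27458) = (121 - 42904)*((752 + 720) + 27458) = -42783*(1472 + 27458) = -42783*28930 = -1237712190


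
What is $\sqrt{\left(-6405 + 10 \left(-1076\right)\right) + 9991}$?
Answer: $i \sqrt{7174} \approx 84.699 i$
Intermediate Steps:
$\sqrt{\left(-6405 + 10 \left(-1076\right)\right) + 9991} = \sqrt{\left(-6405 - 10760\right) + 9991} = \sqrt{-17165 + 9991} = \sqrt{-7174} = i \sqrt{7174}$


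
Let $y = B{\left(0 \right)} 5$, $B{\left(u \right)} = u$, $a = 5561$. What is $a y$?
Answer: $0$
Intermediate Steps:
$y = 0$ ($y = 0 \cdot 5 = 0$)
$a y = 5561 \cdot 0 = 0$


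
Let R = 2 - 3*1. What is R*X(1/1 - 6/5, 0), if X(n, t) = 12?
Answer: -12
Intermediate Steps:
R = -1 (R = 2 - 3 = -1)
R*X(1/1 - 6/5, 0) = -1*12 = -12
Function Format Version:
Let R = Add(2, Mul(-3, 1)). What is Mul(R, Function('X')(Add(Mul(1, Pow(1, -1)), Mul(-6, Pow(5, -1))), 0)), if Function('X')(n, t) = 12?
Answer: -12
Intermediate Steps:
R = -1 (R = Add(2, -3) = -1)
Mul(R, Function('X')(Add(Mul(1, Pow(1, -1)), Mul(-6, Pow(5, -1))), 0)) = Mul(-1, 12) = -12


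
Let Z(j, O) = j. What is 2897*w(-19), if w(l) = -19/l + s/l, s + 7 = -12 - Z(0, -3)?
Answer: 5794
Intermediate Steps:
s = -19 (s = -7 + (-12 - 1*0) = -7 + (-12 + 0) = -7 - 12 = -19)
w(l) = -38/l (w(l) = -19/l - 19/l = -38/l)
2897*w(-19) = 2897*(-38/(-19)) = 2897*(-38*(-1/19)) = 2897*2 = 5794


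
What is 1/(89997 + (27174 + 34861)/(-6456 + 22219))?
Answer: 15763/1418684746 ≈ 1.1111e-5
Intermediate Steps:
1/(89997 + (27174 + 34861)/(-6456 + 22219)) = 1/(89997 + 62035/15763) = 1/(1418684746/15763) = 15763/1418684746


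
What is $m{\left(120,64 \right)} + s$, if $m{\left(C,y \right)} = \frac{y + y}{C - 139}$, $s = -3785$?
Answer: $- \frac{72043}{19} \approx -3791.7$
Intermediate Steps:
$m{\left(C,y \right)} = \frac{2 y}{-139 + C}$ ($m{\left(C,y \right)} = \frac{2 y}{C - 139} = \frac{2 y}{-139 + C}$)
$m{\left(120,64 \right)} + s = 2 \cdot 64 \frac{1}{-139 + 120} - 3785 = 2 \cdot 64 \frac{1}{-19} - 3785 = 2 \cdot 64 \left(- \frac{1}{19}\right) - 3785 = - \frac{128}{19} - 3785 = - \frac{72043}{19}$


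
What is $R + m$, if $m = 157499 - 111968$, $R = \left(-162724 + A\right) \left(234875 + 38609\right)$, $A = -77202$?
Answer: $-65615876653$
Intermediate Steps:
$R = -65615922184$ ($R = \left(-162724 - 77202\right) \left(234875 + 38609\right) = \left(-239926\right) 273484 = -65615922184$)
$m = 45531$
$R + m = -65615922184 + 45531 = -65615876653$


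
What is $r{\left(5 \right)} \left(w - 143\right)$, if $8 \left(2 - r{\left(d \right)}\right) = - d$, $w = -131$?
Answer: $- \frac{2877}{4} \approx -719.25$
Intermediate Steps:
$r{\left(d \right)} = 2 + \frac{d}{8}$ ($r{\left(d \right)} = 2 - \frac{\left(-1\right) d}{8} = 2 + \frac{d}{8}$)
$r{\left(5 \right)} \left(w - 143\right) = \left(2 + \frac{1}{8} \cdot 5\right) \left(-131 - 143\right) = \left(2 + \frac{5}{8}\right) \left(-274\right) = \frac{21}{8} \left(-274\right) = - \frac{2877}{4}$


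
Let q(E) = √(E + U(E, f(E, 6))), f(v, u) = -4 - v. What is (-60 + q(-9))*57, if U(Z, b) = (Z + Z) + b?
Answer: -3420 + 57*I*√22 ≈ -3420.0 + 267.35*I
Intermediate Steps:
U(Z, b) = b + 2*Z (U(Z, b) = 2*Z + b = b + 2*Z)
q(E) = √(-4 + 2*E) (q(E) = √(E + ((-4 - E) + 2*E)) = √(E + (-4 + E)) = √(-4 + 2*E))
(-60 + q(-9))*57 = (-60 + √(-4 + 2*(-9)))*57 = (-60 + √(-4 - 18))*57 = (-60 + √(-22))*57 = (-60 + I*√22)*57 = -3420 + 57*I*√22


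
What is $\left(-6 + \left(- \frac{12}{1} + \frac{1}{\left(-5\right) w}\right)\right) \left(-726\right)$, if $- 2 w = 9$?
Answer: $\frac{195536}{15} \approx 13036.0$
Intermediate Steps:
$w = - \frac{9}{2}$ ($w = \left(- \frac{1}{2}\right) 9 = - \frac{9}{2} \approx -4.5$)
$\left(-6 + \left(- \frac{12}{1} + \frac{1}{\left(-5\right) w}\right)\right) \left(-726\right) = \left(-6 - \left(12 - \frac{1}{\left(-5\right) \left(- \frac{9}{2}\right)}\right)\right) \left(-726\right) = \left(-6 - \frac{538}{45}\right) \left(-726\right) = \left(- \frac{808}{45}\right) \left(-726\right) = \frac{195536}{15}$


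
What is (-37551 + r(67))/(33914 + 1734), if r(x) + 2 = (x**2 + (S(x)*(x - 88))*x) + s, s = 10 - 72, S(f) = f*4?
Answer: -205101/17824 ≈ -11.507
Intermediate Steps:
S(f) = 4*f
s = -62
r(x) = -64 + x**2 + 4*x**2*(-88 + x) (r(x) = -2 + ((x**2 + ((4*x)*(x - 88))*x) - 62) = -2 + ((x**2 + ((4*x)*(-88 + x))*x) - 62) = -2 + ((x**2 + (4*x*(-88 + x))*x) - 62) = -2 + ((x**2 + 4*x**2*(-88 + x)) - 62) = -2 + (-62 + x**2 + 4*x**2*(-88 + x)) = -64 + x**2 + 4*x**2*(-88 + x))
(-37551 + r(67))/(33914 + 1734) = (-37551 + (-64 - 351*67**2 + 4*67**3))/(33914 + 1734) = (-37551 + (-64 - 351*4489 + 4*300763))/35648 = (-37551 + (-64 - 1575639 + 1203052))*(1/35648) = (-37551 - 372651)*(1/35648) = -410202*1/35648 = -205101/17824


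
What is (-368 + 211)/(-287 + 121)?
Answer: 157/166 ≈ 0.94578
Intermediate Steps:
(-368 + 211)/(-287 + 121) = -157/(-166) = -157*(-1/166) = 157/166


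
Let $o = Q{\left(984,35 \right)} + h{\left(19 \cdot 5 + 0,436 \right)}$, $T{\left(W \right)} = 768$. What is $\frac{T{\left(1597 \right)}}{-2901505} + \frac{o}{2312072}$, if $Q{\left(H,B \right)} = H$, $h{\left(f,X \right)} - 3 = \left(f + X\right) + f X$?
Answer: $\frac{8772082171}{479177747740} \approx 0.018307$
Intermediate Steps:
$h{\left(f,X \right)} = 3 + X + f + X f$ ($h{\left(f,X \right)} = 3 + \left(\left(f + X\right) + f X\right) = 3 + \left(\left(X + f\right) + X f\right) = 3 + \left(X + f + X f\right) = 3 + X + f + X f$)
$o = 42938$ ($o = 984 + \left(3 + 436 + \left(19 \cdot 5 + 0\right) + 436 \left(19 \cdot 5 + 0\right)\right) = 984 + \left(3 + 436 + \left(95 + 0\right) + 436 \left(95 + 0\right)\right) = 984 + \left(3 + 436 + 95 + 436 \cdot 95\right) = 984 + \left(3 + 436 + 95 + 41420\right) = 984 + 41954 = 42938$)
$\frac{T{\left(1597 \right)}}{-2901505} + \frac{o}{2312072} = \frac{768}{-2901505} + \frac{42938}{2312072} = 768 \left(- \frac{1}{2901505}\right) + 42938 \cdot \frac{1}{2312072} = - \frac{768}{2901505} + \frac{3067}{165148} = \frac{8772082171}{479177747740}$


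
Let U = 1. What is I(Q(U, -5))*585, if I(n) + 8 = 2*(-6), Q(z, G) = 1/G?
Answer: -11700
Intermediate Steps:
I(n) = -20 (I(n) = -8 + 2*(-6) = -8 - 12 = -20)
I(Q(U, -5))*585 = -20*585 = -11700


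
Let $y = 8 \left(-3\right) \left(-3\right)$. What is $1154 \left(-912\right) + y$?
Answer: $-1052376$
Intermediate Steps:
$y = 72$ ($y = \left(-24\right) \left(-3\right) = 72$)
$1154 \left(-912\right) + y = 1154 \left(-912\right) + 72 = -1052448 + 72 = -1052376$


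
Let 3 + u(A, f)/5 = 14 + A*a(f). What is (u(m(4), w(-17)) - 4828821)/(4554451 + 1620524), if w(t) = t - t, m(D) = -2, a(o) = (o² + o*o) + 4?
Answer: -1609602/2058325 ≈ -0.78200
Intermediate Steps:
a(o) = 4 + 2*o² (a(o) = (o² + o²) + 4 = 2*o² + 4 = 4 + 2*o²)
w(t) = 0
u(A, f) = 55 + 5*A*(4 + 2*f²) (u(A, f) = -15 + 5*(14 + A*(4 + 2*f²)) = -15 + (70 + 5*A*(4 + 2*f²)) = 55 + 5*A*(4 + 2*f²))
(u(m(4), w(-17)) - 4828821)/(4554451 + 1620524) = ((55 + 10*(-2)*(2 + 0²)) - 4828821)/(4554451 + 1620524) = ((55 + 10*(-2)*(2 + 0)) - 4828821)/6174975 = ((55 + 10*(-2)*2) - 4828821)*(1/6174975) = ((55 - 40) - 4828821)*(1/6174975) = (15 - 4828821)*(1/6174975) = -4828806*1/6174975 = -1609602/2058325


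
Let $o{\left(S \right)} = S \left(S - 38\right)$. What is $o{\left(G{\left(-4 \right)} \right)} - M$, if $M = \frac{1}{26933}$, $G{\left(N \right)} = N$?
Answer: $\frac{4524743}{26933} \approx 168.0$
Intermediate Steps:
$M = \frac{1}{26933} \approx 3.7129 \cdot 10^{-5}$
$o{\left(S \right)} = S \left(-38 + S\right)$
$o{\left(G{\left(-4 \right)} \right)} - M = - 4 \left(-38 - 4\right) - \frac{1}{26933} = \left(-4\right) \left(-42\right) - \frac{1}{26933} = 168 - \frac{1}{26933} = \frac{4524743}{26933}$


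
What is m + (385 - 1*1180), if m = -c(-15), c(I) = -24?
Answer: -771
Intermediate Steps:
m = 24 (m = -1*(-24) = 24)
m + (385 - 1*1180) = 24 + (385 - 1*1180) = 24 + (385 - 1180) = 24 - 795 = -771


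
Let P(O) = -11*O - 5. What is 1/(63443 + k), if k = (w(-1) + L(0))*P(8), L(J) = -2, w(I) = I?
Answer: 1/63722 ≈ 1.5693e-5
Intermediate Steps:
P(O) = -5 - 11*O
k = 279 (k = (-1 - 2)*(-5 - 11*8) = -3*(-5 - 88) = -3*(-93) = 279)
1/(63443 + k) = 1/(63443 + 279) = 1/63722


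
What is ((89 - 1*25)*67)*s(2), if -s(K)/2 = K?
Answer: -17152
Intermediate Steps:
s(K) = -2*K
((89 - 1*25)*67)*s(2) = ((89 - 1*25)*67)*(-2*2) = ((89 - 25)*67)*(-4) = (64*67)*(-4) = 4288*(-4) = -17152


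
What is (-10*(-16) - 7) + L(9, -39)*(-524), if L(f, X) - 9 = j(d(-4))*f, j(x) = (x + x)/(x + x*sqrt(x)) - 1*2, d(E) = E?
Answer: 14913/5 + 18864*I/5 ≈ 2982.6 + 3772.8*I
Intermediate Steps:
j(x) = -2 + 2*x/(x + x**(3/2)) (j(x) = (2*x)/(x + x**(3/2)) - 2 = 2*x/(x + x**(3/2)) - 2 = -2 + 2*x/(x + x**(3/2)))
L(f, X) = 9 + I*f*(-4 + 8*I)/5 (L(f, X) = 9 + (-2*(-4)**(3/2)/(-4 + (-4)**(3/2)))*f = 9 + (-2*(-8*I)/(-4 - 8*I))*f = 9 + (-2*(-8*I)*(-4 + 8*I)/80)*f = 9 + (I*(-4 + 8*I)/5)*f = 9 + I*f*(-4 + 8*I)/5)
(-10*(-16) - 7) + L(9, -39)*(-524) = (-10*(-16) - 7) + (9 - 4/5*I*9*(1 - 2*I))*(-524) = (160 - 7) + (9 - 36*I*(1 - 2*I)/5)*(-524) = 153 + (-4716 + 18864*I*(1 - 2*I)/5) = -4563 + 18864*I*(1 - 2*I)/5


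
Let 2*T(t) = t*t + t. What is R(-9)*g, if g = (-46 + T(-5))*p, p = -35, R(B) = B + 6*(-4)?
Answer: -41580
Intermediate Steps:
R(B) = -24 + B (R(B) = B - 24 = -24 + B)
T(t) = t/2 + t**2/2 (T(t) = (t*t + t)/2 = (t**2 + t)/2 = (t + t**2)/2 = t/2 + t**2/2)
g = 1260 (g = (-46 + (1/2)*(-5)*(1 - 5))*(-35) = (-46 + (1/2)*(-5)*(-4))*(-35) = (-46 + 10)*(-35) = -36*(-35) = 1260)
R(-9)*g = (-24 - 9)*1260 = -33*1260 = -41580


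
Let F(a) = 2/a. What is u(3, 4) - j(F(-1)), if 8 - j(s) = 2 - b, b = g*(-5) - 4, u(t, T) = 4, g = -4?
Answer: -18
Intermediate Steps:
b = 16 (b = -4*(-5) - 4 = 20 - 4 = 16)
j(s) = 22 (j(s) = 8 - (2 - 1*16) = 8 - (2 - 16) = 8 - 1*(-14) = 8 + 14 = 22)
u(3, 4) - j(F(-1)) = 4 - 1*22 = 4 - 22 = -18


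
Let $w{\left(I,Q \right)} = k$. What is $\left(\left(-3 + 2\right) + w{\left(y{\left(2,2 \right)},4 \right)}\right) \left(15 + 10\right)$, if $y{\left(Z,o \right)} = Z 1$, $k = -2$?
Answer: $-75$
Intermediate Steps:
$y{\left(Z,o \right)} = Z$
$w{\left(I,Q \right)} = -2$
$\left(\left(-3 + 2\right) + w{\left(y{\left(2,2 \right)},4 \right)}\right) \left(15 + 10\right) = \left(\left(-3 + 2\right) - 2\right) \left(15 + 10\right) = \left(-1 - 2\right) 25 = \left(-3\right) 25 = -75$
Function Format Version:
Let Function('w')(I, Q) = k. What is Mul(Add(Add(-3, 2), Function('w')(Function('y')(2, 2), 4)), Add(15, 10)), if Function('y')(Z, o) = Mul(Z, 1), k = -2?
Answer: -75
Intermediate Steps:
Function('y')(Z, o) = Z
Function('w')(I, Q) = -2
Mul(Add(Add(-3, 2), Function('w')(Function('y')(2, 2), 4)), Add(15, 10)) = Mul(Add(Add(-3, 2), -2), Add(15, 10)) = Mul(Add(-1, -2), 25) = Mul(-3, 25) = -75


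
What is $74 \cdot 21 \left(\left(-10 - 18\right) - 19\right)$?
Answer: $-73038$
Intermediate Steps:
$74 \cdot 21 \left(\left(-10 - 18\right) - 19\right) = 1554 \left(\left(-10 - 18\right) - 19\right) = 1554 \left(-28 - 19\right) = 1554 \left(-47\right) = -73038$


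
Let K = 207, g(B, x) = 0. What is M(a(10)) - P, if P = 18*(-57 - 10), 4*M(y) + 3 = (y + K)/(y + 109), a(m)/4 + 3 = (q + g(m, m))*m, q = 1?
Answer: 165178/137 ≈ 1205.7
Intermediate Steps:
a(m) = -12 + 4*m (a(m) = -12 + 4*((1 + 0)*m) = -12 + 4*(1*m) = -12 + 4*m)
M(y) = -¾ + (207 + y)/(4*(109 + y)) (M(y) = -¾ + ((y + 207)/(y + 109))/4 = -¾ + ((207 + y)/(109 + y))/4 = -¾ + (207 + y)/(4*(109 + y)))
P = -1206 (P = 18*(-67) = -1206)
M(a(10)) - P = (-60 - (-12 + 4*10))/(2*(109 + (-12 + 4*10))) - 1*(-1206) = (-60 - (-12 + 40))/(2*(109 + (-12 + 40))) + 1206 = (-60 - 1*28)/(2*(109 + 28)) + 1206 = (½)*(-60 - 28)/137 + 1206 = (½)*(1/137)*(-88) + 1206 = -44/137 + 1206 = 165178/137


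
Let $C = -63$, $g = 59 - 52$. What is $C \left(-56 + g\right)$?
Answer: $3087$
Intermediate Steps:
$g = 7$ ($g = 59 - 52 = 7$)
$C \left(-56 + g\right) = - 63 \left(-56 + 7\right) = \left(-63\right) \left(-49\right) = 3087$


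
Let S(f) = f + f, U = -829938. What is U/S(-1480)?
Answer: 414969/1480 ≈ 280.38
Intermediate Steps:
S(f) = 2*f
U/S(-1480) = -829938/(2*(-1480)) = -829938/(-2960) = -829938*(-1/2960) = 414969/1480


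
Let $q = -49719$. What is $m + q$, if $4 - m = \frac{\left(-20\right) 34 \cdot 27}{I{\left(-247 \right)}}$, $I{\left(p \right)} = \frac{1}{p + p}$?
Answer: $-9119555$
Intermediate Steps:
$I{\left(p \right)} = \frac{1}{2 p}$
$m = -9069836$ ($m = 4 - \frac{\left(-20\right) 34 \cdot 27}{\frac{1}{2} \frac{1}{-247}} = 4 - \frac{\left(-680\right) 27}{\frac{1}{2} \left(- \frac{1}{247}\right)} = 4 - - \frac{18360}{- \frac{1}{494}} = 4 - \left(-18360\right) \left(-494\right) = 4 - 9069840 = -9069836$)
$m + q = -9069836 - 49719 = -9119555$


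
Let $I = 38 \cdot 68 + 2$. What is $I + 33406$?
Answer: $35992$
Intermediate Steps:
$I = 2586$ ($I = 2584 + 2 = 2586$)
$I + 33406 = 2586 + 33406 = 35992$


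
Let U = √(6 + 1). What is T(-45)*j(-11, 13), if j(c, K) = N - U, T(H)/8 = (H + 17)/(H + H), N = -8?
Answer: -896/45 - 112*√7/45 ≈ -26.496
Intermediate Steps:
T(H) = 4*(17 + H)/H (T(H) = 8*((H + 17)/(H + H)) = 8*((17 + H)/((2*H))) = 8*((17 + H)*(1/(2*H))) = 8*((17 + H)/(2*H)) = 4*(17 + H)/H)
U = √7 ≈ 2.6458
j(c, K) = -8 - √7
T(-45)*j(-11, 13) = (4 + 68/(-45))*(-8 - √7) = (4 + 68*(-1/45))*(-8 - √7) = (4 - 68/45)*(-8 - √7) = 112*(-8 - √7)/45 = -896/45 - 112*√7/45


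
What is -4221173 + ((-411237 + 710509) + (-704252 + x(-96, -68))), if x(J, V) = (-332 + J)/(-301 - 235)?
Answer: -619904395/134 ≈ -4.6262e+6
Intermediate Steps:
x(J, V) = 83/134 - J/536 (x(J, V) = (-332 + J)/(-536) = (-332 + J)*(-1/536) = 83/134 - J/536)
-4221173 + ((-411237 + 710509) + (-704252 + x(-96, -68))) = -4221173 + ((-411237 + 710509) + (-704252 + (83/134 - 1/536*(-96)))) = -4221173 + (299272 + (-704252 + (83/134 + 12/67))) = -4221173 + (299272 + (-704252 + 107/134)) = -4221173 + (299272 - 94369661/134) = -4221173 - 54267213/134 = -619904395/134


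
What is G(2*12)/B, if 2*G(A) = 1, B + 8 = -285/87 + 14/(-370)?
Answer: -5365/121396 ≈ -0.044194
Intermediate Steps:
B = -60698/5365 (B = -8 + (-285/87 + 14/(-370)) = -8 + (-285*1/87 + 14*(-1/370)) = -8 + (-95/29 - 7/185) = -8 - 17778/5365 = -60698/5365 ≈ -11.314)
G(A) = 1/2 (G(A) = (1/2)*1 = 1/2)
G(2*12)/B = 1/(2*(-60698/5365)) = (1/2)*(-5365/60698) = -5365/121396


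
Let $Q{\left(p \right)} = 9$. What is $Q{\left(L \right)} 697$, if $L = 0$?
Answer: $6273$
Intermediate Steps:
$Q{\left(L \right)} 697 = 9 \cdot 697 = 6273$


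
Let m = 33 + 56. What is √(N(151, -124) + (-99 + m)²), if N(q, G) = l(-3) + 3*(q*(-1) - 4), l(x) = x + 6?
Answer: I*√362 ≈ 19.026*I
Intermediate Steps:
l(x) = 6 + x
m = 89
N(q, G) = -9 - 3*q (N(q, G) = (6 - 3) + 3*(q*(-1) - 4) = 3 + 3*(-q - 4) = 3 + 3*(-4 - q) = 3 + (-12 - 3*q) = -9 - 3*q)
√(N(151, -124) + (-99 + m)²) = √((-9 - 3*151) + (-99 + 89)²) = √((-9 - 453) + (-10)²) = √(-462 + 100) = √(-362) = I*√362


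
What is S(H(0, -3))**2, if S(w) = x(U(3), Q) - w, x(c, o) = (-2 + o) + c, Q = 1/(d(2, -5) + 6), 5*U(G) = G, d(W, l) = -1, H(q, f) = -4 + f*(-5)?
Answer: 3721/25 ≈ 148.84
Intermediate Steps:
H(q, f) = -4 - 5*f
U(G) = G/5
Q = 1/5 (Q = 1/(-1 + 6) = 1/5 ≈ 0.20000)
x(c, o) = -2 + c + o
S(w) = -6/5 - w (S(w) = (-2 + (1/5)*3 + 1/5) - w = (-2 + 3/5 + 1/5) - w = -6/5 - w)
S(H(0, -3))**2 = (-6/5 - (-4 - 5*(-3)))**2 = (-6/5 - (-4 + 15))**2 = (-6/5 - 1*11)**2 = (-6/5 - 11)**2 = (-61/5)**2 = 3721/25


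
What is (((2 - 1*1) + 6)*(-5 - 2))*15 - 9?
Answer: -744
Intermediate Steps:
(((2 - 1*1) + 6)*(-5 - 2))*15 - 9 = (((2 - 1) + 6)*(-7))*15 - 9 = ((1 + 6)*(-7))*15 - 9 = (7*(-7))*15 - 9 = -49*15 - 9 = -735 - 9 = -744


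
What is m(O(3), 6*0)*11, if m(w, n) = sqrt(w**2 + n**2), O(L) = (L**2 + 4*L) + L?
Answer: 264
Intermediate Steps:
O(L) = L**2 + 5*L
m(w, n) = sqrt(n**2 + w**2)
m(O(3), 6*0)*11 = sqrt((6*0)**2 + (3*(5 + 3))**2)*11 = sqrt(0**2 + (3*8)**2)*11 = sqrt(0 + 24**2)*11 = sqrt(0 + 576)*11 = sqrt(576)*11 = 24*11 = 264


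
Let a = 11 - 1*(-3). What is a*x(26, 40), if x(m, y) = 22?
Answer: 308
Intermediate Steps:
a = 14 (a = 11 + 3 = 14)
a*x(26, 40) = 14*22 = 308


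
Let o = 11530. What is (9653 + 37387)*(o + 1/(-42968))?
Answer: 2913075709320/5371 ≈ 5.4237e+8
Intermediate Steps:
(9653 + 37387)*(o + 1/(-42968)) = (9653 + 37387)*(11530 + 1/(-42968)) = 47040*(11530 - 1/42968) = 47040*(495421039/42968) = 2913075709320/5371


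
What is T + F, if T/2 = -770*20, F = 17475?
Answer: -13325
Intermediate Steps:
T = -30800 (T = 2*(-770*20) = 2*(-15400) = -30800)
T + F = -30800 + 17475 = -13325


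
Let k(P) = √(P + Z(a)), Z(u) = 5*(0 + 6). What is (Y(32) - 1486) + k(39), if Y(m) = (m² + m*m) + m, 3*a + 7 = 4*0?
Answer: 594 + √69 ≈ 602.31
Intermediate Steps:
a = -7/3 (a = -7/3 + (4*0)/3 = -7/3 + (⅓)*0 = -7/3 + 0 = -7/3 ≈ -2.3333)
Z(u) = 30 (Z(u) = 5*6 = 30)
k(P) = √(30 + P) (k(P) = √(P + 30) = √(30 + P))
Y(m) = m + 2*m² (Y(m) = (m² + m²) + m = 2*m² + m = m + 2*m²)
(Y(32) - 1486) + k(39) = (32*(1 + 2*32) - 1486) + √(30 + 39) = (32*(1 + 64) - 1486) + √69 = (32*65 - 1486) + √69 = (2080 - 1486) + √69 = 594 + √69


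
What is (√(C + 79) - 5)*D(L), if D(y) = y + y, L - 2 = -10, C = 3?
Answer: 80 - 16*√82 ≈ -64.886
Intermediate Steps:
L = -8 (L = 2 - 10 = -8)
D(y) = 2*y
(√(C + 79) - 5)*D(L) = (√(3 + 79) - 5)*(2*(-8)) = (√82 - 5)*(-16) = (-5 + √82)*(-16) = 80 - 16*√82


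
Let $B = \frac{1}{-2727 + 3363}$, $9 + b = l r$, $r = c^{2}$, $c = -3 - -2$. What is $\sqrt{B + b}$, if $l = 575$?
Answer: $\frac{\sqrt{57236343}}{318} \approx 23.791$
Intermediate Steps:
$c = -1$ ($c = -3 + 2 = -1$)
$r = 1$ ($r = \left(-1\right)^{2} = 1$)
$b = 566$ ($b = -9 + 575 \cdot 1 = -9 + 575 = 566$)
$B = \frac{1}{636} \approx 0.0015723$
$\sqrt{B + b} = \sqrt{\frac{1}{636} + 566} = \sqrt{\frac{359977}{636}} = \frac{\sqrt{57236343}}{318}$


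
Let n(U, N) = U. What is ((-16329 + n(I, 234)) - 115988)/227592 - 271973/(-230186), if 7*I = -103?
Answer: 18338816435/30559953732 ≈ 0.60009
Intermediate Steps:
I = -103/7 (I = (1/7)*(-103) = -103/7 ≈ -14.714)
((-16329 + n(I, 234)) - 115988)/227592 - 271973/(-230186) = ((-16329 - 103/7) - 115988)/227592 - 271973/(-230186) = (-114406/7 - 115988)*(1/227592) - 271973*(-1/230186) = -926322/7*1/227592 + 271973/230186 = -154387/265524 + 271973/230186 = 18338816435/30559953732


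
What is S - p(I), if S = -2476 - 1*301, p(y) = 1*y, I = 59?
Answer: -2836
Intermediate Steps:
p(y) = y
S = -2777 (S = -2476 - 301 = -2777)
S - p(I) = -2777 - 1*59 = -2777 - 59 = -2836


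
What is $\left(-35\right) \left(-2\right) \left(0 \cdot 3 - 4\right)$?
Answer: $-280$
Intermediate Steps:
$\left(-35\right) \left(-2\right) \left(0 \cdot 3 - 4\right) = 70 \left(0 - 4\right) = 70 \left(-4\right) = -280$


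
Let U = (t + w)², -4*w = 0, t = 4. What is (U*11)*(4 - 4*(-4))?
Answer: 3520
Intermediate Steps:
w = 0 (w = -¼*0 = 0)
U = 16 (U = (4 + 0)² = 4² = 16)
(U*11)*(4 - 4*(-4)) = (16*11)*(4 - 4*(-4)) = 176*(4 + 16) = 176*20 = 3520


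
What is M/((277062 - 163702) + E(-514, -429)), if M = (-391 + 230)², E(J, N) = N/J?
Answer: 13323394/58267469 ≈ 0.22866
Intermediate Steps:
M = 25921 (M = (-161)² = 25921)
M/((277062 - 163702) + E(-514, -429)) = 25921/((277062 - 163702) - 429/(-514)) = 25921/(113360 - 429*(-1/514)) = 25921/(113360 + 429/514) = 25921/(58267469/514) = 25921*(514/58267469) = 13323394/58267469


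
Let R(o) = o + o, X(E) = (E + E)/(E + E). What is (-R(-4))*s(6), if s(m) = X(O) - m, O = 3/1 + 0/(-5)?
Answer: -40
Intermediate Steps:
O = 3 (O = 3*1 + 0*(-⅕) = 3 + 0 = 3)
X(E) = 1 (X(E) = (2*E)/((2*E)) = (2*E)*(1/(2*E)) = 1)
s(m) = 1 - m
R(o) = 2*o
(-R(-4))*s(6) = (-2*(-4))*(1 - 1*6) = (-1*(-8))*(1 - 6) = 8*(-5) = -40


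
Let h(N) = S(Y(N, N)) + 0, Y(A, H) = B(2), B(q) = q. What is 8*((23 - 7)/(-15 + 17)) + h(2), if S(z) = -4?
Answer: 60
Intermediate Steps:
Y(A, H) = 2
h(N) = -4 (h(N) = -4 + 0 = -4)
8*((23 - 7)/(-15 + 17)) + h(2) = 8*((23 - 7)/(-15 + 17)) - 4 = 8*(16/2) - 4 = 8*(16*(½)) - 4 = 8*8 - 4 = 64 - 4 = 60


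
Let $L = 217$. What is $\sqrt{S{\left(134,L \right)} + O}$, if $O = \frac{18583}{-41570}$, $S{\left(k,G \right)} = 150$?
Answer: $\frac{\sqrt{258437239690}}{41570} \approx 12.229$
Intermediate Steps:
$O = - \frac{18583}{41570}$ ($O = 18583 \left(- \frac{1}{41570}\right) = - \frac{18583}{41570} \approx -0.44703$)
$\sqrt{S{\left(134,L \right)} + O} = \sqrt{150 - \frac{18583}{41570}} = \sqrt{\frac{6216917}{41570}} = \frac{\sqrt{258437239690}}{41570}$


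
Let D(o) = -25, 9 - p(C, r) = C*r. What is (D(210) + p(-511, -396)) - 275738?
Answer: -478110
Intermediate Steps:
p(C, r) = 9 - C*r
(D(210) + p(-511, -396)) - 275738 = (-25 + (9 - 1*(-511)*(-396))) - 275738 = (-25 + (9 - 202356)) - 275738 = (-25 - 202347) - 275738 = -202372 - 275738 = -478110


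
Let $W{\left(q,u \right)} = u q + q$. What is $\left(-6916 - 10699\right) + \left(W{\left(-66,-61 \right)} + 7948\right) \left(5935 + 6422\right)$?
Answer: $147129541$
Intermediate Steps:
$W{\left(q,u \right)} = q + q u$ ($W{\left(q,u \right)} = q u + q = q + q u$)
$\left(-6916 - 10699\right) + \left(W{\left(-66,-61 \right)} + 7948\right) \left(5935 + 6422\right) = \left(-6916 - 10699\right) + \left(- 66 \left(1 - 61\right) + 7948\right) \left(5935 + 6422\right) = -17615 + \left(\left(-66\right) \left(-60\right) + 7948\right) 12357 = -17615 + \left(3960 + 7948\right) 12357 = -17615 + 11908 \cdot 12357 = -17615 + 147147156 = 147129541$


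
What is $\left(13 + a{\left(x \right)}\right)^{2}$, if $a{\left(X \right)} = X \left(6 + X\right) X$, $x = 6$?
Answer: $198025$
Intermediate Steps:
$a{\left(X \right)} = X^{2} \left(6 + X\right)$
$\left(13 + a{\left(x \right)}\right)^{2} = \left(13 + 6^{2} \left(6 + 6\right)\right)^{2} = \left(13 + 36 \cdot 12\right)^{2} = \left(13 + 432\right)^{2} = 445^{2} = 198025$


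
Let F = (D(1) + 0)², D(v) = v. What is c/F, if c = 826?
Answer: 826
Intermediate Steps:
F = 1 (F = (1 + 0)² = 1² = 1)
c/F = 826/1 = 826*1 = 826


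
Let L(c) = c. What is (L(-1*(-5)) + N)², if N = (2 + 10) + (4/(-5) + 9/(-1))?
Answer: 1296/25 ≈ 51.840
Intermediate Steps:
N = 11/5 (N = 12 + (4*(-⅕) + 9*(-1)) = 12 + (-⅘ - 9) = 12 - 49/5 = 11/5 ≈ 2.2000)
(L(-1*(-5)) + N)² = (-1*(-5) + 11/5)² = (5 + 11/5)² = (36/5)² = 1296/25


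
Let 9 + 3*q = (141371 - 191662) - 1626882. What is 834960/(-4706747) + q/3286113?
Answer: -16125390078394/46400707513233 ≈ -0.34752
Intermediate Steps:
q = -1677182/3 (q = -3 + ((141371 - 191662) - 1626882)/3 = -3 + (-50291 - 1626882)/3 = -3 + (⅓)*(-1677173) = -3 - 1677173/3 = -1677182/3 ≈ -5.5906e+5)
834960/(-4706747) + q/3286113 = 834960/(-4706747) - 1677182/3/3286113 = 834960*(-1/4706747) - 1677182/3*1/3286113 = -834960/4706747 - 1677182/9858339 = -16125390078394/46400707513233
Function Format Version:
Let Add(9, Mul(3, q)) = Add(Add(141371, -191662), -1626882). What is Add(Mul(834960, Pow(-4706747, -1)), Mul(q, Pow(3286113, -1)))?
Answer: Rational(-16125390078394, 46400707513233) ≈ -0.34752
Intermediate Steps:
q = Rational(-1677182, 3) (q = Add(-3, Mul(Rational(1, 3), Add(Add(141371, -191662), -1626882))) = Add(-3, Mul(Rational(1, 3), Add(-50291, -1626882))) = Add(-3, Mul(Rational(1, 3), -1677173)) = Add(-3, Rational(-1677173, 3)) = Rational(-1677182, 3) ≈ -5.5906e+5)
Add(Mul(834960, Pow(-4706747, -1)), Mul(q, Pow(3286113, -1))) = Add(Mul(834960, Pow(-4706747, -1)), Mul(Rational(-1677182, 3), Pow(3286113, -1))) = Add(Mul(834960, Rational(-1, 4706747)), Mul(Rational(-1677182, 3), Rational(1, 3286113))) = Add(Rational(-834960, 4706747), Rational(-1677182, 9858339)) = Rational(-16125390078394, 46400707513233)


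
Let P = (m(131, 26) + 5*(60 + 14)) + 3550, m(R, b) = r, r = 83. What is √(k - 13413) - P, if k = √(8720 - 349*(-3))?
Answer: -4003 + I*√(13413 - √9767) ≈ -4003.0 + 115.39*I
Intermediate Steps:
k = √9767 (k = √(8720 + 1047) = √9767 ≈ 98.828)
m(R, b) = 83
P = 4003 (P = (83 + 5*(60 + 14)) + 3550 = (83 + 5*74) + 3550 = (83 + 370) + 3550 = 453 + 3550 = 4003)
√(k - 13413) - P = √(√9767 - 13413) - 1*4003 = √(-13413 + √9767) - 4003 = -4003 + √(-13413 + √9767)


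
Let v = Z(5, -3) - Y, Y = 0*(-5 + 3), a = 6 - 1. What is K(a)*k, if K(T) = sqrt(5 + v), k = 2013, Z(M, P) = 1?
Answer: 2013*sqrt(6) ≈ 4930.8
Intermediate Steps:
a = 5
Y = 0 (Y = 0*(-2) = 0)
v = 1 (v = 1 - 1*0 = 1 + 0 = 1)
K(T) = sqrt(6) (K(T) = sqrt(5 + 1) = sqrt(6))
K(a)*k = sqrt(6)*2013 = 2013*sqrt(6)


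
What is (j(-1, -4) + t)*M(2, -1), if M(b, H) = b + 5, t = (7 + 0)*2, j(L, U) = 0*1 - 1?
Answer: 91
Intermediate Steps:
j(L, U) = -1 (j(L, U) = 0 - 1 = -1)
t = 14 (t = 7*2 = 14)
M(b, H) = 5 + b
(j(-1, -4) + t)*M(2, -1) = (-1 + 14)*(5 + 2) = 13*7 = 91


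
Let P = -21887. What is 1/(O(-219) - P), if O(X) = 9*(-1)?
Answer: 1/21878 ≈ 4.5708e-5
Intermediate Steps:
O(X) = -9
1/(O(-219) - P) = 1/(-9 - 1*(-21887)) = 1/(-9 + 21887) = 1/21878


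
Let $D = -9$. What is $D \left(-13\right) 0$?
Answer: $0$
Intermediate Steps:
$D \left(-13\right) 0 = \left(-9\right) \left(-13\right) 0 = 117 \cdot 0 = 0$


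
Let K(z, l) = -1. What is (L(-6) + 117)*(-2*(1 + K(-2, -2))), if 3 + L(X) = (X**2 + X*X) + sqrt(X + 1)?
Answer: 0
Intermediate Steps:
L(X) = -3 + sqrt(1 + X) + 2*X**2 (L(X) = -3 + ((X**2 + X*X) + sqrt(X + 1)) = -3 + ((X**2 + X**2) + sqrt(1 + X)) = -3 + (2*X**2 + sqrt(1 + X)) = -3 + (sqrt(1 + X) + 2*X**2) = -3 + sqrt(1 + X) + 2*X**2)
(L(-6) + 117)*(-2*(1 + K(-2, -2))) = ((-3 + sqrt(1 - 6) + 2*(-6)**2) + 117)*(-2*(1 - 1)) = ((-3 + sqrt(-5) + 2*36) + 117)*(-2*0) = ((-3 + I*sqrt(5) + 72) + 117)*0 = ((69 + I*sqrt(5)) + 117)*0 = (186 + I*sqrt(5))*0 = 0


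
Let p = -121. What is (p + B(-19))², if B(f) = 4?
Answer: 13689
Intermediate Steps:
(p + B(-19))² = (-121 + 4)² = (-117)² = 13689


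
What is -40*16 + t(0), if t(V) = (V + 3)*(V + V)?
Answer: -640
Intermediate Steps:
t(V) = 2*V*(3 + V) (t(V) = (3 + V)*(2*V) = 2*V*(3 + V))
-40*16 + t(0) = -40*16 + 2*0*(3 + 0) = -640 + 2*0*3 = -640 + 0 = -640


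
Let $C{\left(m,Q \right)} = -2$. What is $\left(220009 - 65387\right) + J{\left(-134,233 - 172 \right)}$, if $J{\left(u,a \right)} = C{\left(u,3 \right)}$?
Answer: $154620$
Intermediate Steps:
$J{\left(u,a \right)} = -2$
$\left(220009 - 65387\right) + J{\left(-134,233 - 172 \right)} = \left(220009 - 65387\right) - 2 = 154622 - 2 = 154620$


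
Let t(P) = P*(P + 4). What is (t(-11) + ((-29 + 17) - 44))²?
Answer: 441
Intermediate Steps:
t(P) = P*(4 + P)
(t(-11) + ((-29 + 17) - 44))² = (-11*(4 - 11) + ((-29 + 17) - 44))² = (-11*(-7) + (-12 - 44))² = (77 - 56)² = 21² = 441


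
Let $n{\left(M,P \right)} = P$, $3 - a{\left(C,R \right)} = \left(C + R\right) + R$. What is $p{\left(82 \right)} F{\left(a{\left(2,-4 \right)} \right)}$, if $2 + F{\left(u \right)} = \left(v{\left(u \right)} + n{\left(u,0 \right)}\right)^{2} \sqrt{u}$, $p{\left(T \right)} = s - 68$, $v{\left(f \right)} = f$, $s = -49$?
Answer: $-28197$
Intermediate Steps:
$a{\left(C,R \right)} = 3 - C - 2 R$ ($a{\left(C,R \right)} = 3 - \left(\left(C + R\right) + R\right) = 3 - \left(C + 2 R\right) = 3 - C - 2 R$)
$p{\left(T \right)} = -117$ ($p{\left(T \right)} = -49 - 68 = -117$)
$F{\left(u \right)} = -2 + u^{\frac{5}{2}}$ ($F{\left(u \right)} = -2 + \left(u + 0\right)^{2} \sqrt{u} = -2 + u^{2} \sqrt{u} = -2 + u^{\frac{5}{2}}$)
$p{\left(82 \right)} F{\left(a{\left(2,-4 \right)} \right)} = - 117 \left(-2 + \left(3 - 2 - -8\right)^{\frac{5}{2}}\right) = - 117 \left(-2 + \left(3 - 2 + 8\right)^{\frac{5}{2}}\right) = - 117 \left(-2 + 9^{\frac{5}{2}}\right) = - 117 \left(-2 + 243\right) = \left(-117\right) 241 = -28197$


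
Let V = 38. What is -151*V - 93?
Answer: -5831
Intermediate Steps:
-151*V - 93 = -151*38 - 93 = -5738 - 93 = -5831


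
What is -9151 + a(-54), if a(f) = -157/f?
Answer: -493997/54 ≈ -9148.1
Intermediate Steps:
-9151 + a(-54) = -9151 - 157/(-54) = -9151 - 157*(-1/54) = -9151 + 157/54 = -493997/54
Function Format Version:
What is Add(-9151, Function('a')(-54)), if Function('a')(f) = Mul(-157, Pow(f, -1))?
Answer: Rational(-493997, 54) ≈ -9148.1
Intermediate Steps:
Add(-9151, Function('a')(-54)) = Add(-9151, Mul(-157, Pow(-54, -1))) = Add(-9151, Mul(-157, Rational(-1, 54))) = Add(-9151, Rational(157, 54)) = Rational(-493997, 54)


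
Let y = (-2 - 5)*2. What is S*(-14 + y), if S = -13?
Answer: 364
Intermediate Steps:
y = -14 (y = -7*2 = -14)
S*(-14 + y) = -13*(-14 - 14) = -13*(-28) = 364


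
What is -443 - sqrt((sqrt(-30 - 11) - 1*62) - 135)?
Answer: -443 - sqrt(-197 + I*sqrt(41)) ≈ -443.23 - 14.038*I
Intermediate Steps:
-443 - sqrt((sqrt(-30 - 11) - 1*62) - 135) = -443 - sqrt((sqrt(-41) - 62) - 135) = -443 - sqrt((I*sqrt(41) - 62) - 135) = -443 - sqrt((-62 + I*sqrt(41)) - 135) = -443 - sqrt(-197 + I*sqrt(41))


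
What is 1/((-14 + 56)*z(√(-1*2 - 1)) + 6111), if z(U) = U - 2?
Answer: 41/247143 - 2*I*√3/1730001 ≈ 0.0001659 - 2.0024e-6*I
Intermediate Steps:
z(U) = -2 + U
1/((-14 + 56)*z(√(-1*2 - 1)) + 6111) = 1/((-14 + 56)*(-2 + √(-1*2 - 1)) + 6111) = 1/(42*(-2 + √(-2 - 1)) + 6111) = 1/(42*(-2 + √(-3)) + 6111) = 1/(42*(-2 + I*√3) + 6111) = 1/((-84 + 42*I*√3) + 6111) = 1/(6027 + 42*I*√3)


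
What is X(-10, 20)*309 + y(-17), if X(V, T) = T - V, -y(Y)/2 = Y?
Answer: 9304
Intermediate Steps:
y(Y) = -2*Y
X(-10, 20)*309 + y(-17) = (20 - 1*(-10))*309 - 2*(-17) = (20 + 10)*309 + 34 = 30*309 + 34 = 9270 + 34 = 9304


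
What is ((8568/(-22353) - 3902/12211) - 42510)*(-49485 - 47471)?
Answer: 375006478127384768/90984161 ≈ 4.1217e+9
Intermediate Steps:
((8568/(-22353) - 3902/12211) - 42510)*(-49485 - 47471) = ((8568*(-1/22353) - 3902*1/12211) - 42510)*(-96956) = ((-2856/7451 - 3902/12211) - 42510)*(-96956) = (-63948418/90984161 - 42510)*(-96956) = -3867800632528/90984161*(-96956) = 375006478127384768/90984161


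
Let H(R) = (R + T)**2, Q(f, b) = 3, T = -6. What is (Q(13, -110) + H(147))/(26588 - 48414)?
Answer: -9942/10913 ≈ -0.91102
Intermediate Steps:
H(R) = (-6 + R)**2 (H(R) = (R - 6)**2 = (-6 + R)**2)
(Q(13, -110) + H(147))/(26588 - 48414) = (3 + (-6 + 147)**2)/(26588 - 48414) = (3 + 141**2)/(-21826) = (3 + 19881)*(-1/21826) = 19884*(-1/21826) = -9942/10913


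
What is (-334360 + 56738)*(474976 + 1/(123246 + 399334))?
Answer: -34454688924181691/261290 ≈ -1.3186e+11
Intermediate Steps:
(-334360 + 56738)*(474976 + 1/(123246 + 399334)) = -277622*(474976 + 1/522580) = -277622*248212958081/522580 = -34454688924181691/261290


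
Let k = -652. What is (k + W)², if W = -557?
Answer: 1461681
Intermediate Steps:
(k + W)² = (-652 - 557)² = (-1209)² = 1461681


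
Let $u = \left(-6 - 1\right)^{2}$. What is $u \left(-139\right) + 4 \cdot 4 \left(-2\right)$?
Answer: $-6843$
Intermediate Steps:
$u = 49$ ($u = \left(-7\right)^{2} = 49$)
$u \left(-139\right) + 4 \cdot 4 \left(-2\right) = 49 \left(-139\right) + 4 \cdot 4 \left(-2\right) = -6811 + 16 \left(-2\right) = -6811 - 32 = -6843$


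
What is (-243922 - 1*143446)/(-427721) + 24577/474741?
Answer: 194411570705/203056695261 ≈ 0.95743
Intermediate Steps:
(-243922 - 1*143446)/(-427721) + 24577/474741 = (-243922 - 143446)*(-1/427721) + 24577*(1/474741) = -387368*(-1/427721) + 24577/474741 = 387368/427721 + 24577/474741 = 194411570705/203056695261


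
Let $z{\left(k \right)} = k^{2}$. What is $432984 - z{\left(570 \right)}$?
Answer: $108084$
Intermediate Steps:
$432984 - z{\left(570 \right)} = 432984 - 570^{2} = 432984 - 324900 = 108084$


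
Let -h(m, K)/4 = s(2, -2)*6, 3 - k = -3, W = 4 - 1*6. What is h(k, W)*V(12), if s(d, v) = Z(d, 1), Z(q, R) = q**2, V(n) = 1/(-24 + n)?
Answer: 8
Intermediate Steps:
W = -2 (W = 4 - 6 = -2)
k = 6 (k = 3 - 1*(-3) = 3 + 3 = 6)
s(d, v) = d**2
h(m, K) = -96 (h(m, K) = -4*2**2*6 = -16*6 = -4*24 = -96)
h(k, W)*V(12) = -96/(-24 + 12) = -96/(-12) = -96*(-1/12) = 8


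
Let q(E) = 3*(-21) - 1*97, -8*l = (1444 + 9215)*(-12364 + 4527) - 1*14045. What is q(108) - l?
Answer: -20887477/2 ≈ -1.0444e+7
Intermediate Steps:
l = 20887157/2 (l = -((1444 + 9215)*(-12364 + 4527) - 1*14045)/8 = -(10659*(-7837) - 14045)/8 = -(-83534583 - 14045)/8 = -⅛*(-83548628) = 20887157/2 ≈ 1.0444e+7)
q(E) = -160 (q(E) = -63 - 97 = -160)
q(108) - l = -160 - 1*20887157/2 = -160 - 20887157/2 = -20887477/2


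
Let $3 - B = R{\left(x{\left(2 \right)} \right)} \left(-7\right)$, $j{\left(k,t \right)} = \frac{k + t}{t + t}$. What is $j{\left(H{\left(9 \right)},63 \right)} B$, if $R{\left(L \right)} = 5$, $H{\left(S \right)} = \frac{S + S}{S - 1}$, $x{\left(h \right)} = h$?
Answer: $\frac{551}{28} \approx 19.679$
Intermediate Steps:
$H{\left(S \right)} = \frac{2 S}{-1 + S}$
$j{\left(k,t \right)} = \frac{k + t}{2 t}$
$B = 38$ ($B = 3 - 5 \left(-7\right) = 3 - -35 = 3 + 35 = 38$)
$j{\left(H{\left(9 \right)},63 \right)} B = \frac{2 \cdot 9 \frac{1}{-1 + 9} + 63}{2 \cdot 63} \cdot 38 = \frac{1}{2} \cdot \frac{1}{63} \left(2 \cdot 9 \cdot \frac{1}{8} + 63\right) 38 = \frac{1}{2} \cdot \frac{1}{63} \left(\frac{9}{4} + 63\right) 38 = \frac{1}{2} \cdot \frac{1}{63} \cdot \frac{261}{4} \cdot 38 = \frac{29}{56} \cdot 38 = \frac{551}{28}$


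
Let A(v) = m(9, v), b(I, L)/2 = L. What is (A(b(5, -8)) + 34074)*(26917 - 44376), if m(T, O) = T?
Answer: -595055097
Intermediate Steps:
b(I, L) = 2*L
A(v) = 9
(A(b(5, -8)) + 34074)*(26917 - 44376) = (9 + 34074)*(26917 - 44376) = 34083*(-17459) = -595055097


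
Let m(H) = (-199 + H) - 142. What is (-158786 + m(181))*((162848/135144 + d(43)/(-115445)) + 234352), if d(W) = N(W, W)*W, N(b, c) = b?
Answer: -24214813362628468906/650070795 ≈ -3.7249e+10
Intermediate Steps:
d(W) = W² (d(W) = W*W = W²)
m(H) = -341 + H
(-158786 + m(181))*((162848/135144 + d(43)/(-115445)) + 234352) = (-158786 + (-341 + 181))*((162848/135144 + 43²/(-115445)) + 234352) = (-158786 - 160)*((162848*(1/135144) + 1849*(-1/115445)) + 234352) = -158946*((20356/16893 - 1849/115445) + 234352) = -158946*(2318763263/1950212385 + 234352) = -158946*457038491612783/1950212385 = -24214813362628468906/650070795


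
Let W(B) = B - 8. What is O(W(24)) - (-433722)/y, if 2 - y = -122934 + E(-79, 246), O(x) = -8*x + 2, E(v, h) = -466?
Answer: -2519155/20567 ≈ -122.49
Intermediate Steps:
W(B) = -8 + B
O(x) = 2 - 8*x
y = 123402 (y = 2 - (-122934 - 466) = 2 - 1*(-123400) = 2 + 123400 = 123402)
O(W(24)) - (-433722)/y = (2 - 8*(-8 + 24)) - (-433722)/123402 = (2 - 8*16) - (-433722)/123402 = (2 - 128) - 1*(-72287/20567) = -126 + 72287/20567 = -2519155/20567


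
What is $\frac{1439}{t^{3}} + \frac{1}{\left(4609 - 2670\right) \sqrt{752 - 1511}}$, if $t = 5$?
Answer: $\frac{1439}{125} - \frac{i \sqrt{759}}{1471701} \approx 11.512 - 1.872 \cdot 10^{-5} i$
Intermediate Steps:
$\frac{1439}{t^{3}} + \frac{1}{\left(4609 - 2670\right) \sqrt{752 - 1511}} = \frac{1439}{5^{3}} + \frac{1}{\left(4609 - 2670\right) \sqrt{752 - 1511}} = \frac{1439}{125} + \frac{1}{1939 \sqrt{-759}} = 1439 \cdot \frac{1}{125} + \frac{1}{1939 i \sqrt{759}} = \frac{1439}{125} + \frac{\left(- \frac{1}{759}\right) i \sqrt{759}}{1939} = \frac{1439}{125} - \frac{i \sqrt{759}}{1471701}$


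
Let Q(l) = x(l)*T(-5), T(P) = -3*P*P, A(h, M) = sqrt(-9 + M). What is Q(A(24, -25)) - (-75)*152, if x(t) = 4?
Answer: 11100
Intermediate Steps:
T(P) = -3*P**2
Q(l) = -300 (Q(l) = 4*(-3*(-5)**2) = 4*(-3*25) = 4*(-75) = -300)
Q(A(24, -25)) - (-75)*152 = -300 - (-75)*152 = -300 - 1*(-11400) = -300 + 11400 = 11100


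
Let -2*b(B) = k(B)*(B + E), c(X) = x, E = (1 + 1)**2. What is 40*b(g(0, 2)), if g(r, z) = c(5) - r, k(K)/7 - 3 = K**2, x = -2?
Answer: -1960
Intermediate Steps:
k(K) = 21 + 7*K**2
E = 4 (E = 2**2 = 4)
c(X) = -2
g(r, z) = -2 - r
b(B) = -(4 + B)*(21 + 7*B**2)/2 (b(B) = -(21 + 7*B**2)*(B + 4)/2 = -(21 + 7*B**2)*(4 + B)/2 = -(4 + B)*(21 + 7*B**2)/2)
40*b(g(0, 2)) = 40*(-7*(3 + (-2 - 1*0)**2)*(4 + (-2 - 1*0))/2) = 40*(-7*(3 + (-2 + 0)**2)*(4 + (-2 + 0))/2) = 40*(-7*(3 + (-2)**2)*(4 - 2)/2) = 40*(-7/2*(3 + 4)*2) = 40*(-7/2*7*2) = 40*(-49) = -1960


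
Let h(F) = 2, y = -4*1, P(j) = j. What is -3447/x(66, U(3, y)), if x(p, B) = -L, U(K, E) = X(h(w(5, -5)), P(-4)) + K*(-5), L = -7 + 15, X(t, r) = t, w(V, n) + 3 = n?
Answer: 3447/8 ≈ 430.88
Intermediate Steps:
w(V, n) = -3 + n
y = -4
L = 8
U(K, E) = 2 - 5*K (U(K, E) = 2 + K*(-5) = 2 - 5*K)
x(p, B) = -8 (x(p, B) = -1*8 = -8)
-3447/x(66, U(3, y)) = -3447/(-8) = -3447*(-1/8) = 3447/8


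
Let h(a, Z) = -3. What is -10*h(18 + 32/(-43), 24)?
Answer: 30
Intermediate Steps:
-10*h(18 + 32/(-43), 24) = -10*(-3) = 30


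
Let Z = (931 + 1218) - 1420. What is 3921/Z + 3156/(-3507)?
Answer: 1272247/284067 ≈ 4.4787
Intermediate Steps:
Z = 729 (Z = 2149 - 1420 = 729)
3921/Z + 3156/(-3507) = 3921/729 + 3156/(-3507) = 3921*(1/729) + 3156*(-1/3507) = 1307/243 - 1052/1169 = 1272247/284067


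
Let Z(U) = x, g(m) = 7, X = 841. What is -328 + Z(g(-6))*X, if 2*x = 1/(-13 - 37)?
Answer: -33641/100 ≈ -336.41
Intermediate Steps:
x = -1/100 (x = 1/(2*(-13 - 37)) = (1/2)/(-50) = (1/2)*(-1/50) = -1/100 ≈ -0.010000)
Z(U) = -1/100
-328 + Z(g(-6))*X = -328 - 1/100*841 = -328 - 841/100 = -33641/100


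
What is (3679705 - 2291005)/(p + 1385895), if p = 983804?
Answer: 1388700/2369699 ≈ 0.58602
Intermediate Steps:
(3679705 - 2291005)/(p + 1385895) = (3679705 - 2291005)/(983804 + 1385895) = 1388700/2369699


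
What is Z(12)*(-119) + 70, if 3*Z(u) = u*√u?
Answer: 70 - 952*√3 ≈ -1578.9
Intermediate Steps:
Z(u) = u^(3/2)/3 (Z(u) = (u*√u)/3 = u^(3/2)/3)
Z(12)*(-119) + 70 = (12^(3/2)/3)*(-119) + 70 = ((24*√3)/3)*(-119) + 70 = (8*√3)*(-119) + 70 = -952*√3 + 70 = 70 - 952*√3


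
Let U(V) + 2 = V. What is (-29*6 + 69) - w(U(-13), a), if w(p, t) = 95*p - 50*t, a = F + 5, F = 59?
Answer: 4520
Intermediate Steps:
U(V) = -2 + V
a = 64 (a = 59 + 5 = 64)
w(p, t) = -50*t + 95*p
(-29*6 + 69) - w(U(-13), a) = (-29*6 + 69) - (-50*64 + 95*(-2 - 13)) = (-174 + 69) - (-3200 + 95*(-15)) = -105 - (-3200 - 1425) = -105 - 1*(-4625) = -105 + 4625 = 4520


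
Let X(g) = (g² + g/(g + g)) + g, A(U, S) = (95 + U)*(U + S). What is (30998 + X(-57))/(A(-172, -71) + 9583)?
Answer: 68381/56588 ≈ 1.2084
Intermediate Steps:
A(U, S) = (95 + U)*(S + U)
X(g) = ½ + g + g² (X(g) = (g² + g/((2*g))) + g = (g² + (1/(2*g))*g) + g = (g² + ½) + g = (½ + g²) + g = ½ + g + g²)
(30998 + X(-57))/(A(-172, -71) + 9583) = (30998 + (½ - 57 + (-57)²))/(((-172)² + 95*(-71) + 95*(-172) - 71*(-172)) + 9583) = (30998 + (½ - 57 + 3249))/((29584 - 6745 - 16340 + 12212) + 9583) = (30998 + 6385/2)/(18711 + 9583) = (68381/2)/28294 = (68381/2)*(1/28294) = 68381/56588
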